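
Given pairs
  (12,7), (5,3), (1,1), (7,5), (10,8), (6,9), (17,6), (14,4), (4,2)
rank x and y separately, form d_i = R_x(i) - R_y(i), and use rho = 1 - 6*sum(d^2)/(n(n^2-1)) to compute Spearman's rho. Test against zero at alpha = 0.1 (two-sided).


Step 1: Rank x and y separately (midranks; no ties here).
rank(x): 12->7, 5->3, 1->1, 7->5, 10->6, 6->4, 17->9, 14->8, 4->2
rank(y): 7->7, 3->3, 1->1, 5->5, 8->8, 9->9, 6->6, 4->4, 2->2
Step 2: d_i = R_x(i) - R_y(i); compute d_i^2.
  (7-7)^2=0, (3-3)^2=0, (1-1)^2=0, (5-5)^2=0, (6-8)^2=4, (4-9)^2=25, (9-6)^2=9, (8-4)^2=16, (2-2)^2=0
sum(d^2) = 54.
Step 3: rho = 1 - 6*54 / (9*(9^2 - 1)) = 1 - 324/720 = 0.550000.
Step 4: Under H0, t = rho * sqrt((n-2)/(1-rho^2)) = 1.7424 ~ t(7).
Step 5: Two-sided p-value from the t-distribution with 7 df = 0.124977.
Step 6: alpha = 0.1. fail to reject H0.

rho = 0.5500, p = 0.124977, fail to reject H0 at alpha = 0.1.


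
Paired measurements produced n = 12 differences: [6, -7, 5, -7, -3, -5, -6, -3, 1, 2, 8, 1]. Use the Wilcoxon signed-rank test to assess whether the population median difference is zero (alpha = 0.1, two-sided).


Step 1: Drop any zero differences (none here) and take |d_i|.
|d| = [6, 7, 5, 7, 3, 5, 6, 3, 1, 2, 8, 1]
Step 2: Midrank |d_i| (ties get averaged ranks).
ranks: |6|->8.5, |7|->10.5, |5|->6.5, |7|->10.5, |3|->4.5, |5|->6.5, |6|->8.5, |3|->4.5, |1|->1.5, |2|->3, |8|->12, |1|->1.5
Step 3: Attach original signs; sum ranks with positive sign and with negative sign.
W+ = 8.5 + 6.5 + 1.5 + 3 + 12 + 1.5 = 33
W- = 10.5 + 10.5 + 4.5 + 6.5 + 8.5 + 4.5 = 45
(Check: W+ + W- = 78 should equal n(n+1)/2 = 78.)
Step 4: Test statistic W = min(W+, W-) = 33.
Step 5: Ties in |d|, so use the tie-corrected normal approximation.
        E[W] = n(n+1)/4 = 12*13/4 = 39.
        Tie groups: |d|=1 (t=2), |d|=3 (t=2), |d|=5 (t=2), |d|=6 (t=2), |d|=7 (t=2); sum(t^3 - t) = 30.
        Var[W] = n(n+1)(2n+1)/24 - sum(t^3-t)/48 = 3900/24 - 30/48 = 161.875.
        z = (W - E[W]) / sqrt(Var[W]) = (33 - 39) / 12.7230 = -0.4716.
        Two-sided p = 2*Phi(z) = 0.637222.
Step 6: alpha = 0.1. fail to reject H0.

W+ = 33, W- = 45, W = min = 33, p = 0.637222, fail to reject H0.


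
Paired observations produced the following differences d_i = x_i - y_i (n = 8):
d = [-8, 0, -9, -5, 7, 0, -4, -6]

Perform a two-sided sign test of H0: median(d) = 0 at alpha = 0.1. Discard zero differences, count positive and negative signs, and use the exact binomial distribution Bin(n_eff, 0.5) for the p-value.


Step 1: Discard zero differences. Original n = 8; n_eff = number of nonzero differences = 6.
Nonzero differences (with sign): -8, -9, -5, +7, -4, -6
Step 2: Count signs: positive = 1, negative = 5.
Step 3: Under H0: P(positive) = 0.5, so the number of positives S ~ Bin(6, 0.5).
Step 4: Two-sided exact p-value = sum of Bin(6,0.5) probabilities at or below the observed probability = 0.218750.
Step 5: alpha = 0.1. fail to reject H0.

n_eff = 6, pos = 1, neg = 5, p = 0.218750, fail to reject H0.


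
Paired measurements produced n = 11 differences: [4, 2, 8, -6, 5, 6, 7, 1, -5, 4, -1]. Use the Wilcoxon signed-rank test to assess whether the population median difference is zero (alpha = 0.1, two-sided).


Step 1: Drop any zero differences (none here) and take |d_i|.
|d| = [4, 2, 8, 6, 5, 6, 7, 1, 5, 4, 1]
Step 2: Midrank |d_i| (ties get averaged ranks).
ranks: |4|->4.5, |2|->3, |8|->11, |6|->8.5, |5|->6.5, |6|->8.5, |7|->10, |1|->1.5, |5|->6.5, |4|->4.5, |1|->1.5
Step 3: Attach original signs; sum ranks with positive sign and with negative sign.
W+ = 4.5 + 3 + 11 + 6.5 + 8.5 + 10 + 1.5 + 4.5 = 49.5
W- = 8.5 + 6.5 + 1.5 = 16.5
(Check: W+ + W- = 66 should equal n(n+1)/2 = 66.)
Step 4: Test statistic W = min(W+, W-) = 16.5.
Step 5: Ties in |d|, so use the tie-corrected normal approximation.
        E[W] = n(n+1)/4 = 11*12/4 = 33.
        Tie groups: |d|=1 (t=2), |d|=4 (t=2), |d|=5 (t=2), |d|=6 (t=2); sum(t^3 - t) = 24.
        Var[W] = n(n+1)(2n+1)/24 - sum(t^3-t)/48 = 3036/24 - 24/48 = 126.
        z = (W - E[W]) / sqrt(Var[W]) = (16.5 - 33) / 11.2250 = -1.4699.
        Two-sided p = 2*Phi(z) = 0.141579.
Step 6: alpha = 0.1. fail to reject H0.

W+ = 49.5, W- = 16.5, W = min = 16.5, p = 0.141579, fail to reject H0.


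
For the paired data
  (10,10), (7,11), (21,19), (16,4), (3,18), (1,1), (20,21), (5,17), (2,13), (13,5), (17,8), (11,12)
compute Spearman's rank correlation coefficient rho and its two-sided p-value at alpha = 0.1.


Step 1: Rank x and y separately (midranks; no ties here).
rank(x): 10->6, 7->5, 21->12, 16->9, 3->3, 1->1, 20->11, 5->4, 2->2, 13->8, 17->10, 11->7
rank(y): 10->5, 11->6, 19->11, 4->2, 18->10, 1->1, 21->12, 17->9, 13->8, 5->3, 8->4, 12->7
Step 2: d_i = R_x(i) - R_y(i); compute d_i^2.
  (6-5)^2=1, (5-6)^2=1, (12-11)^2=1, (9-2)^2=49, (3-10)^2=49, (1-1)^2=0, (11-12)^2=1, (4-9)^2=25, (2-8)^2=36, (8-3)^2=25, (10-4)^2=36, (7-7)^2=0
sum(d^2) = 224.
Step 3: rho = 1 - 6*224 / (12*(12^2 - 1)) = 1 - 1344/1716 = 0.216783.
Step 4: Under H0, t = rho * sqrt((n-2)/(1-rho^2)) = 0.7022 ~ t(10).
Step 5: Two-sided p-value from the t-distribution with 10 df = 0.498556.
Step 6: alpha = 0.1. fail to reject H0.

rho = 0.2168, p = 0.498556, fail to reject H0 at alpha = 0.1.


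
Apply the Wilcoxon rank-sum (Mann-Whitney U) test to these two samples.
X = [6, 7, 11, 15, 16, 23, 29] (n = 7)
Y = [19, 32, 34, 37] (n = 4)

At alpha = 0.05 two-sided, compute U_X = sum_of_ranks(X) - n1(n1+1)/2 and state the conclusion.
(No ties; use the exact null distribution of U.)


Step 1: Combine and sort all 11 observations; assign midranks.
sorted (value, group): (6,X), (7,X), (11,X), (15,X), (16,X), (19,Y), (23,X), (29,X), (32,Y), (34,Y), (37,Y)
ranks: 6->1, 7->2, 11->3, 15->4, 16->5, 19->6, 23->7, 29->8, 32->9, 34->10, 37->11
Step 2: Rank sum for X: R1 = 1 + 2 + 3 + 4 + 5 + 7 + 8 = 30.
Step 3: U_X = R1 - n1(n1+1)/2 = 30 - 7*8/2 = 30 - 28 = 2.
       U_Y = n1*n2 - U_X = 28 - 2 = 26.
Step 4: No ties, so the exact null distribution of U (based on enumerating the C(11,7) = 330 equally likely rank assignments) gives the two-sided p-value.
Step 5: p-value = 0.024242; compare to alpha = 0.05. reject H0.

U_X = 2, p = 0.024242, reject H0 at alpha = 0.05.


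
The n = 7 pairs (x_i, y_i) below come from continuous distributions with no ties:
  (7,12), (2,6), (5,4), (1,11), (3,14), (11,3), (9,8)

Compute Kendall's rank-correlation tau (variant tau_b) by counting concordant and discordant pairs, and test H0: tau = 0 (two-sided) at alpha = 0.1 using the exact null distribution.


Step 1: Enumerate the 21 unordered pairs (i,j) with i<j and classify each by sign(x_j-x_i) * sign(y_j-y_i).
  (1,2):dx=-5,dy=-6->C; (1,3):dx=-2,dy=-8->C; (1,4):dx=-6,dy=-1->C; (1,5):dx=-4,dy=+2->D
  (1,6):dx=+4,dy=-9->D; (1,7):dx=+2,dy=-4->D; (2,3):dx=+3,dy=-2->D; (2,4):dx=-1,dy=+5->D
  (2,5):dx=+1,dy=+8->C; (2,6):dx=+9,dy=-3->D; (2,7):dx=+7,dy=+2->C; (3,4):dx=-4,dy=+7->D
  (3,5):dx=-2,dy=+10->D; (3,6):dx=+6,dy=-1->D; (3,7):dx=+4,dy=+4->C; (4,5):dx=+2,dy=+3->C
  (4,6):dx=+10,dy=-8->D; (4,7):dx=+8,dy=-3->D; (5,6):dx=+8,dy=-11->D; (5,7):dx=+6,dy=-6->D
  (6,7):dx=-2,dy=+5->D
Step 2: C = 7, D = 14, total pairs = 21.
Step 3: tau = (C - D)/(n(n-1)/2) = (7 - 14)/21 = -0.333333.
Step 4: Exact two-sided p-value (enumerate n! = 5040 permutations of y under H0): p = 0.381349.
Step 5: alpha = 0.1. fail to reject H0.

tau_b = -0.3333 (C=7, D=14), p = 0.381349, fail to reject H0.


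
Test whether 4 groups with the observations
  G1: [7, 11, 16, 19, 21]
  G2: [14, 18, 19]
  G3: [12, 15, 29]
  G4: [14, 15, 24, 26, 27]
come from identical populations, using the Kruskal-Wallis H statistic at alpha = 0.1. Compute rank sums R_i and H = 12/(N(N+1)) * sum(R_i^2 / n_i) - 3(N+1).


Step 1: Combine all N = 16 observations and assign midranks.
sorted (value, group, rank): (7,G1,1), (11,G1,2), (12,G3,3), (14,G2,4.5), (14,G4,4.5), (15,G3,6.5), (15,G4,6.5), (16,G1,8), (18,G2,9), (19,G1,10.5), (19,G2,10.5), (21,G1,12), (24,G4,13), (26,G4,14), (27,G4,15), (29,G3,16)
Step 2: Sum ranks within each group.
R_1 = 33.5 (n_1 = 5)
R_2 = 24 (n_2 = 3)
R_3 = 25.5 (n_3 = 3)
R_4 = 53 (n_4 = 5)
Step 3: H = 12/(N(N+1)) * sum(R_i^2/n_i) - 3(N+1)
     = 12/(16*17) * (33.5^2/5 + 24^2/3 + 25.5^2/3 + 53^2/5) - 3*17
     = 0.044118 * 1195 - 51
     = 1.720588.
Step 4: Ties present; correction factor C = 1 - 18/(16^3 - 16) = 0.995588. Corrected H = 1.720588 / 0.995588 = 1.728213.
Step 5: Under H0, H ~ chi^2(3); p-value = 0.630680.
Step 6: alpha = 0.1. fail to reject H0.

H = 1.7282, df = 3, p = 0.630680, fail to reject H0.


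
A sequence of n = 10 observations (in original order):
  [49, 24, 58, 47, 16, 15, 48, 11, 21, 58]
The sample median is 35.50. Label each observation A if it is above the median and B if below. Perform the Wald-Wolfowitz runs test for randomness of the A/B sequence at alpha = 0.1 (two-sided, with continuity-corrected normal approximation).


Step 1: Compute median = 35.50; label A = above, B = below.
Labels in order: ABAABBABBA  (n_A = 5, n_B = 5)
Step 2: Count runs R = 7.
Step 3: Under H0 (random ordering), E[R] = 2*n_A*n_B/(n_A+n_B) + 1 = 2*5*5/10 + 1 = 6.0000.
        Var[R] = 2*n_A*n_B*(2*n_A*n_B - n_A - n_B) / ((n_A+n_B)^2 * (n_A+n_B-1)) = 2000/900 = 2.2222.
        SD[R] = 1.4907.
Step 4: Continuity-corrected z = (R - 0.5 - E[R]) / SD[R] = (7 - 0.5 - 6.0000) / 1.4907 = 0.3354.
Step 5: Two-sided p-value via normal approximation = 2*(1 - Phi(|z|)) = 0.737316.
Step 6: alpha = 0.1. fail to reject H0.

R = 7, z = 0.3354, p = 0.737316, fail to reject H0.


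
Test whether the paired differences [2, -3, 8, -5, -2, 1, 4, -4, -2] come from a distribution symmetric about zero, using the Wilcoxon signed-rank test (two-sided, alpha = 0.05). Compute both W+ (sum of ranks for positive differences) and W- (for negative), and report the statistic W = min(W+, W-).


Step 1: Drop any zero differences (none here) and take |d_i|.
|d| = [2, 3, 8, 5, 2, 1, 4, 4, 2]
Step 2: Midrank |d_i| (ties get averaged ranks).
ranks: |2|->3, |3|->5, |8|->9, |5|->8, |2|->3, |1|->1, |4|->6.5, |4|->6.5, |2|->3
Step 3: Attach original signs; sum ranks with positive sign and with negative sign.
W+ = 3 + 9 + 1 + 6.5 = 19.5
W- = 5 + 8 + 3 + 6.5 + 3 = 25.5
(Check: W+ + W- = 45 should equal n(n+1)/2 = 45.)
Step 4: Test statistic W = min(W+, W-) = 19.5.
Step 5: Ties in |d|, so use the tie-corrected normal approximation.
        E[W] = n(n+1)/4 = 9*10/4 = 22.5.
        Tie groups: |d|=2 (t=3), |d|=4 (t=2); sum(t^3 - t) = 30.
        Var[W] = n(n+1)(2n+1)/24 - sum(t^3-t)/48 = 1710/24 - 30/48 = 70.625.
        z = (W - E[W]) / sqrt(Var[W]) = (19.5 - 22.5) / 8.4039 = -0.3570.
        Two-sided p = 2*Phi(z) = 0.721108.
Step 6: alpha = 0.05. fail to reject H0.

W+ = 19.5, W- = 25.5, W = min = 19.5, p = 0.721108, fail to reject H0.


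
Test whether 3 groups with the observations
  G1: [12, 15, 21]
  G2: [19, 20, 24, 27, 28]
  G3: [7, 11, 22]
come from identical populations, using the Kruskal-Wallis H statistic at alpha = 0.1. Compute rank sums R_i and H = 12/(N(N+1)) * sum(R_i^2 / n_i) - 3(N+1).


Step 1: Combine all N = 11 observations and assign midranks.
sorted (value, group, rank): (7,G3,1), (11,G3,2), (12,G1,3), (15,G1,4), (19,G2,5), (20,G2,6), (21,G1,7), (22,G3,8), (24,G2,9), (27,G2,10), (28,G2,11)
Step 2: Sum ranks within each group.
R_1 = 14 (n_1 = 3)
R_2 = 41 (n_2 = 5)
R_3 = 11 (n_3 = 3)
Step 3: H = 12/(N(N+1)) * sum(R_i^2/n_i) - 3(N+1)
     = 12/(11*12) * (14^2/3 + 41^2/5 + 11^2/3) - 3*12
     = 0.090909 * 441.867 - 36
     = 4.169697.
Step 4: No ties, so H is used without correction.
Step 5: Under H0, H ~ chi^2(2); p-value = 0.124326.
Step 6: alpha = 0.1. fail to reject H0.

H = 4.1697, df = 2, p = 0.124326, fail to reject H0.


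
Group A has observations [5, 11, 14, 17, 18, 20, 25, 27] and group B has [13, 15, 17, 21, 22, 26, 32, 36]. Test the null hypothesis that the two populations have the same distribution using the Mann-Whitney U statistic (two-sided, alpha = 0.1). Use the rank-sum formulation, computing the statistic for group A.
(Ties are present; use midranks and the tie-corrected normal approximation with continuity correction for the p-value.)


Step 1: Combine and sort all 16 observations; assign midranks.
sorted (value, group): (5,X), (11,X), (13,Y), (14,X), (15,Y), (17,X), (17,Y), (18,X), (20,X), (21,Y), (22,Y), (25,X), (26,Y), (27,X), (32,Y), (36,Y)
ranks: 5->1, 11->2, 13->3, 14->4, 15->5, 17->6.5, 17->6.5, 18->8, 20->9, 21->10, 22->11, 25->12, 26->13, 27->14, 32->15, 36->16
Step 2: Rank sum for X: R1 = 1 + 2 + 4 + 6.5 + 8 + 9 + 12 + 14 = 56.5.
Step 3: U_X = R1 - n1(n1+1)/2 = 56.5 - 8*9/2 = 56.5 - 36 = 20.5.
       U_Y = n1*n2 - U_X = 64 - 20.5 = 43.5.
Step 4: Ties are present, so use the tie-corrected normal approximation (with continuity correction) for the p-value.
Step 5: p-value = 0.247648; compare to alpha = 0.1. fail to reject H0.

U_X = 20.5, p = 0.247648, fail to reject H0 at alpha = 0.1.


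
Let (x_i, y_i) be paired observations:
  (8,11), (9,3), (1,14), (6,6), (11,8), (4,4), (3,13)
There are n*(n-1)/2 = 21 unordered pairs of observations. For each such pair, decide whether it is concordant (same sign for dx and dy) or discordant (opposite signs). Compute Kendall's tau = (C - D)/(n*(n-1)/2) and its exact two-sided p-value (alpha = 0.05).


Step 1: Enumerate the 21 unordered pairs (i,j) with i<j and classify each by sign(x_j-x_i) * sign(y_j-y_i).
  (1,2):dx=+1,dy=-8->D; (1,3):dx=-7,dy=+3->D; (1,4):dx=-2,dy=-5->C; (1,5):dx=+3,dy=-3->D
  (1,6):dx=-4,dy=-7->C; (1,7):dx=-5,dy=+2->D; (2,3):dx=-8,dy=+11->D; (2,4):dx=-3,dy=+3->D
  (2,5):dx=+2,dy=+5->C; (2,6):dx=-5,dy=+1->D; (2,7):dx=-6,dy=+10->D; (3,4):dx=+5,dy=-8->D
  (3,5):dx=+10,dy=-6->D; (3,6):dx=+3,dy=-10->D; (3,7):dx=+2,dy=-1->D; (4,5):dx=+5,dy=+2->C
  (4,6):dx=-2,dy=-2->C; (4,7):dx=-3,dy=+7->D; (5,6):dx=-7,dy=-4->C; (5,7):dx=-8,dy=+5->D
  (6,7):dx=-1,dy=+9->D
Step 2: C = 6, D = 15, total pairs = 21.
Step 3: tau = (C - D)/(n(n-1)/2) = (6 - 15)/21 = -0.428571.
Step 4: Exact two-sided p-value (enumerate n! = 5040 permutations of y under H0): p = 0.238889.
Step 5: alpha = 0.05. fail to reject H0.

tau_b = -0.4286 (C=6, D=15), p = 0.238889, fail to reject H0.


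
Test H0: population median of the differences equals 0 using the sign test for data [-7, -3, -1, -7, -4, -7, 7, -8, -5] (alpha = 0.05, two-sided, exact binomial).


Step 1: Discard zero differences. Original n = 9; n_eff = number of nonzero differences = 9.
Nonzero differences (with sign): -7, -3, -1, -7, -4, -7, +7, -8, -5
Step 2: Count signs: positive = 1, negative = 8.
Step 3: Under H0: P(positive) = 0.5, so the number of positives S ~ Bin(9, 0.5).
Step 4: Two-sided exact p-value = sum of Bin(9,0.5) probabilities at or below the observed probability = 0.039062.
Step 5: alpha = 0.05. reject H0.

n_eff = 9, pos = 1, neg = 8, p = 0.039062, reject H0.


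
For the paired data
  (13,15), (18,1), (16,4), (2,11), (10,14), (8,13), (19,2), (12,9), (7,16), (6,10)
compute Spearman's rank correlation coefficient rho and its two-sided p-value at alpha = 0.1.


Step 1: Rank x and y separately (midranks; no ties here).
rank(x): 13->7, 18->9, 16->8, 2->1, 10->5, 8->4, 19->10, 12->6, 7->3, 6->2
rank(y): 15->9, 1->1, 4->3, 11->6, 14->8, 13->7, 2->2, 9->4, 16->10, 10->5
Step 2: d_i = R_x(i) - R_y(i); compute d_i^2.
  (7-9)^2=4, (9-1)^2=64, (8-3)^2=25, (1-6)^2=25, (5-8)^2=9, (4-7)^2=9, (10-2)^2=64, (6-4)^2=4, (3-10)^2=49, (2-5)^2=9
sum(d^2) = 262.
Step 3: rho = 1 - 6*262 / (10*(10^2 - 1)) = 1 - 1572/990 = -0.587879.
Step 4: Under H0, t = rho * sqrt((n-2)/(1-rho^2)) = -2.0555 ~ t(8).
Step 5: Two-sided p-value from the t-distribution with 8 df = 0.073878.
Step 6: alpha = 0.1. reject H0.

rho = -0.5879, p = 0.073878, reject H0 at alpha = 0.1.


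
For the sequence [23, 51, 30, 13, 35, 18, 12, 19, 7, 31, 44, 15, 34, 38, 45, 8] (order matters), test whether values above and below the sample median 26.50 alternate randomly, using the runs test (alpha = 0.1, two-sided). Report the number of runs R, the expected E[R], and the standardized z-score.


Step 1: Compute median = 26.50; label A = above, B = below.
Labels in order: BAABABBBBAABAAAB  (n_A = 8, n_B = 8)
Step 2: Count runs R = 9.
Step 3: Under H0 (random ordering), E[R] = 2*n_A*n_B/(n_A+n_B) + 1 = 2*8*8/16 + 1 = 9.0000.
        Var[R] = 2*n_A*n_B*(2*n_A*n_B - n_A - n_B) / ((n_A+n_B)^2 * (n_A+n_B-1)) = 14336/3840 = 3.7333.
        SD[R] = 1.9322.
Step 4: R = E[R], so z = 0 with no continuity correction.
Step 5: Two-sided p-value via normal approximation = 2*(1 - Phi(|z|)) = 1.000000.
Step 6: alpha = 0.1. fail to reject H0.

R = 9, z = 0.0000, p = 1.000000, fail to reject H0.


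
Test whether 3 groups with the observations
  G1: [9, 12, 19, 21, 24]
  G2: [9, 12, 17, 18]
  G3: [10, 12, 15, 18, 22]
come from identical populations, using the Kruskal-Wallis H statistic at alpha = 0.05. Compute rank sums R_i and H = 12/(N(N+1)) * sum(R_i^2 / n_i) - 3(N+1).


Step 1: Combine all N = 14 observations and assign midranks.
sorted (value, group, rank): (9,G1,1.5), (9,G2,1.5), (10,G3,3), (12,G1,5), (12,G2,5), (12,G3,5), (15,G3,7), (17,G2,8), (18,G2,9.5), (18,G3,9.5), (19,G1,11), (21,G1,12), (22,G3,13), (24,G1,14)
Step 2: Sum ranks within each group.
R_1 = 43.5 (n_1 = 5)
R_2 = 24 (n_2 = 4)
R_3 = 37.5 (n_3 = 5)
Step 3: H = 12/(N(N+1)) * sum(R_i^2/n_i) - 3(N+1)
     = 12/(14*15) * (43.5^2/5 + 24^2/4 + 37.5^2/5) - 3*15
     = 0.057143 * 803.7 - 45
     = 0.925714.
Step 4: Ties present; correction factor C = 1 - 36/(14^3 - 14) = 0.986813. Corrected H = 0.925714 / 0.986813 = 0.938085.
Step 5: Under H0, H ~ chi^2(2); p-value = 0.625601.
Step 6: alpha = 0.05. fail to reject H0.

H = 0.9381, df = 2, p = 0.625601, fail to reject H0.


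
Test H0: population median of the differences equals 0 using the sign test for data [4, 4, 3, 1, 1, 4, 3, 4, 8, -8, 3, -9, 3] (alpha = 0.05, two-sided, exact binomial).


Step 1: Discard zero differences. Original n = 13; n_eff = number of nonzero differences = 13.
Nonzero differences (with sign): +4, +4, +3, +1, +1, +4, +3, +4, +8, -8, +3, -9, +3
Step 2: Count signs: positive = 11, negative = 2.
Step 3: Under H0: P(positive) = 0.5, so the number of positives S ~ Bin(13, 0.5).
Step 4: Two-sided exact p-value = sum of Bin(13,0.5) probabilities at or below the observed probability = 0.022461.
Step 5: alpha = 0.05. reject H0.

n_eff = 13, pos = 11, neg = 2, p = 0.022461, reject H0.


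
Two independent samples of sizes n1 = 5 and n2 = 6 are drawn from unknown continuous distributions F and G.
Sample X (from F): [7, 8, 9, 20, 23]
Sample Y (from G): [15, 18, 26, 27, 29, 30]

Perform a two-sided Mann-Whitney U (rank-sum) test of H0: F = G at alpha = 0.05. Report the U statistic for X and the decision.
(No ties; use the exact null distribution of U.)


Step 1: Combine and sort all 11 observations; assign midranks.
sorted (value, group): (7,X), (8,X), (9,X), (15,Y), (18,Y), (20,X), (23,X), (26,Y), (27,Y), (29,Y), (30,Y)
ranks: 7->1, 8->2, 9->3, 15->4, 18->5, 20->6, 23->7, 26->8, 27->9, 29->10, 30->11
Step 2: Rank sum for X: R1 = 1 + 2 + 3 + 6 + 7 = 19.
Step 3: U_X = R1 - n1(n1+1)/2 = 19 - 5*6/2 = 19 - 15 = 4.
       U_Y = n1*n2 - U_X = 30 - 4 = 26.
Step 4: No ties, so the exact null distribution of U (based on enumerating the C(11,5) = 462 equally likely rank assignments) gives the two-sided p-value.
Step 5: p-value = 0.051948; compare to alpha = 0.05. fail to reject H0.

U_X = 4, p = 0.051948, fail to reject H0 at alpha = 0.05.


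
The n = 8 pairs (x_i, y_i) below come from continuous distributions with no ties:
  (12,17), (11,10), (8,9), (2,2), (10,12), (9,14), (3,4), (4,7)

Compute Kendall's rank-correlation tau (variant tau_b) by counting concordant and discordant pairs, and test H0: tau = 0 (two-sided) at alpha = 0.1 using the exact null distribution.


Step 1: Enumerate the 28 unordered pairs (i,j) with i<j and classify each by sign(x_j-x_i) * sign(y_j-y_i).
  (1,2):dx=-1,dy=-7->C; (1,3):dx=-4,dy=-8->C; (1,4):dx=-10,dy=-15->C; (1,5):dx=-2,dy=-5->C
  (1,6):dx=-3,dy=-3->C; (1,7):dx=-9,dy=-13->C; (1,8):dx=-8,dy=-10->C; (2,3):dx=-3,dy=-1->C
  (2,4):dx=-9,dy=-8->C; (2,5):dx=-1,dy=+2->D; (2,6):dx=-2,dy=+4->D; (2,7):dx=-8,dy=-6->C
  (2,8):dx=-7,dy=-3->C; (3,4):dx=-6,dy=-7->C; (3,5):dx=+2,dy=+3->C; (3,6):dx=+1,dy=+5->C
  (3,7):dx=-5,dy=-5->C; (3,8):dx=-4,dy=-2->C; (4,5):dx=+8,dy=+10->C; (4,6):dx=+7,dy=+12->C
  (4,7):dx=+1,dy=+2->C; (4,8):dx=+2,dy=+5->C; (5,6):dx=-1,dy=+2->D; (5,7):dx=-7,dy=-8->C
  (5,8):dx=-6,dy=-5->C; (6,7):dx=-6,dy=-10->C; (6,8):dx=-5,dy=-7->C; (7,8):dx=+1,dy=+3->C
Step 2: C = 25, D = 3, total pairs = 28.
Step 3: tau = (C - D)/(n(n-1)/2) = (25 - 3)/28 = 0.785714.
Step 4: Exact two-sided p-value (enumerate n! = 40320 permutations of y under H0): p = 0.005506.
Step 5: alpha = 0.1. reject H0.

tau_b = 0.7857 (C=25, D=3), p = 0.005506, reject H0.


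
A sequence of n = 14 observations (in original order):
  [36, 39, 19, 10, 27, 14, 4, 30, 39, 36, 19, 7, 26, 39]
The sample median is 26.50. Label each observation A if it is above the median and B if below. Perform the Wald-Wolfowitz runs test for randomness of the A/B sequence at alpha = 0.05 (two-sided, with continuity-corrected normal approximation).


Step 1: Compute median = 26.50; label A = above, B = below.
Labels in order: AABBABBAAABBBA  (n_A = 7, n_B = 7)
Step 2: Count runs R = 7.
Step 3: Under H0 (random ordering), E[R] = 2*n_A*n_B/(n_A+n_B) + 1 = 2*7*7/14 + 1 = 8.0000.
        Var[R] = 2*n_A*n_B*(2*n_A*n_B - n_A - n_B) / ((n_A+n_B)^2 * (n_A+n_B-1)) = 8232/2548 = 3.2308.
        SD[R] = 1.7974.
Step 4: Continuity-corrected z = (R + 0.5 - E[R]) / SD[R] = (7 + 0.5 - 8.0000) / 1.7974 = -0.2782.
Step 5: Two-sided p-value via normal approximation = 2*(1 - Phi(|z|)) = 0.780879.
Step 6: alpha = 0.05. fail to reject H0.

R = 7, z = -0.2782, p = 0.780879, fail to reject H0.


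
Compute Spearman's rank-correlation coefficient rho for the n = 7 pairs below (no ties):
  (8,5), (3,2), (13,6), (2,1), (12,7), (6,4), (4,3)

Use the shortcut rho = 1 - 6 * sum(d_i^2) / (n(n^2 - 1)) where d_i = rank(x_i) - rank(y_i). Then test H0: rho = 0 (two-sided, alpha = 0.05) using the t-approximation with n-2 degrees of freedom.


Step 1: Rank x and y separately (midranks; no ties here).
rank(x): 8->5, 3->2, 13->7, 2->1, 12->6, 6->4, 4->3
rank(y): 5->5, 2->2, 6->6, 1->1, 7->7, 4->4, 3->3
Step 2: d_i = R_x(i) - R_y(i); compute d_i^2.
  (5-5)^2=0, (2-2)^2=0, (7-6)^2=1, (1-1)^2=0, (6-7)^2=1, (4-4)^2=0, (3-3)^2=0
sum(d^2) = 2.
Step 3: rho = 1 - 6*2 / (7*(7^2 - 1)) = 1 - 12/336 = 0.964286.
Step 4: Under H0, t = rho * sqrt((n-2)/(1-rho^2)) = 8.1408 ~ t(5).
Step 5: Two-sided p-value from the t-distribution with 5 df = 0.000454.
Step 6: alpha = 0.05. reject H0.

rho = 0.9643, p = 0.000454, reject H0 at alpha = 0.05.


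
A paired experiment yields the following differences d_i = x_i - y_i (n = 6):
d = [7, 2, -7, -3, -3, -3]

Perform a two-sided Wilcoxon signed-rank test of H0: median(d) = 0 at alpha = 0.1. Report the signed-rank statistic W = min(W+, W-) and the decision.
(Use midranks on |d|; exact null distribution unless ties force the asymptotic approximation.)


Step 1: Drop any zero differences (none here) and take |d_i|.
|d| = [7, 2, 7, 3, 3, 3]
Step 2: Midrank |d_i| (ties get averaged ranks).
ranks: |7|->5.5, |2|->1, |7|->5.5, |3|->3, |3|->3, |3|->3
Step 3: Attach original signs; sum ranks with positive sign and with negative sign.
W+ = 5.5 + 1 = 6.5
W- = 5.5 + 3 + 3 + 3 = 14.5
(Check: W+ + W- = 21 should equal n(n+1)/2 = 21.)
Step 4: Test statistic W = min(W+, W-) = 6.5.
Step 5: Ties in |d|, so use the tie-corrected normal approximation.
        E[W] = n(n+1)/4 = 6*7/4 = 10.5.
        Tie groups: |d|=3 (t=3), |d|=7 (t=2); sum(t^3 - t) = 30.
        Var[W] = n(n+1)(2n+1)/24 - sum(t^3-t)/48 = 546/24 - 30/48 = 22.125.
        z = (W - E[W]) / sqrt(Var[W]) = (6.5 - 10.5) / 4.7037 = -0.8504.
        Two-sided p = 2*Phi(z) = 0.395108.
Step 6: alpha = 0.1. fail to reject H0.

W+ = 6.5, W- = 14.5, W = min = 6.5, p = 0.395108, fail to reject H0.


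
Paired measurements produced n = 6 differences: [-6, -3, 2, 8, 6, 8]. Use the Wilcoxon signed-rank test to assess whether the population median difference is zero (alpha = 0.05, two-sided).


Step 1: Drop any zero differences (none here) and take |d_i|.
|d| = [6, 3, 2, 8, 6, 8]
Step 2: Midrank |d_i| (ties get averaged ranks).
ranks: |6|->3.5, |3|->2, |2|->1, |8|->5.5, |6|->3.5, |8|->5.5
Step 3: Attach original signs; sum ranks with positive sign and with negative sign.
W+ = 1 + 5.5 + 3.5 + 5.5 = 15.5
W- = 3.5 + 2 = 5.5
(Check: W+ + W- = 21 should equal n(n+1)/2 = 21.)
Step 4: Test statistic W = min(W+, W-) = 5.5.
Step 5: Ties in |d|, so use the tie-corrected normal approximation.
        E[W] = n(n+1)/4 = 6*7/4 = 10.5.
        Tie groups: |d|=6 (t=2), |d|=8 (t=2); sum(t^3 - t) = 12.
        Var[W] = n(n+1)(2n+1)/24 - sum(t^3-t)/48 = 546/24 - 12/48 = 22.5.
        z = (W - E[W]) / sqrt(Var[W]) = (5.5 - 10.5) / 4.7434 = -1.0541.
        Two-sided p = 2*Phi(z) = 0.291841.
Step 6: alpha = 0.05. fail to reject H0.

W+ = 15.5, W- = 5.5, W = min = 5.5, p = 0.291841, fail to reject H0.


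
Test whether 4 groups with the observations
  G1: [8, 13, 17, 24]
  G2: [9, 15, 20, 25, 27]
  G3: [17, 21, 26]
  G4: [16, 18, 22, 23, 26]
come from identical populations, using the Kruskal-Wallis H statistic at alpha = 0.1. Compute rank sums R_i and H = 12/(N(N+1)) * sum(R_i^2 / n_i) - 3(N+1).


Step 1: Combine all N = 17 observations and assign midranks.
sorted (value, group, rank): (8,G1,1), (9,G2,2), (13,G1,3), (15,G2,4), (16,G4,5), (17,G1,6.5), (17,G3,6.5), (18,G4,8), (20,G2,9), (21,G3,10), (22,G4,11), (23,G4,12), (24,G1,13), (25,G2,14), (26,G3,15.5), (26,G4,15.5), (27,G2,17)
Step 2: Sum ranks within each group.
R_1 = 23.5 (n_1 = 4)
R_2 = 46 (n_2 = 5)
R_3 = 32 (n_3 = 3)
R_4 = 51.5 (n_4 = 5)
Step 3: H = 12/(N(N+1)) * sum(R_i^2/n_i) - 3(N+1)
     = 12/(17*18) * (23.5^2/4 + 46^2/5 + 32^2/3 + 51.5^2/5) - 3*18
     = 0.039216 * 1433.05 - 54
     = 2.197876.
Step 4: Ties present; correction factor C = 1 - 12/(17^3 - 17) = 0.997549. Corrected H = 2.197876 / 0.997549 = 2.203276.
Step 5: Under H0, H ~ chi^2(3); p-value = 0.531303.
Step 6: alpha = 0.1. fail to reject H0.

H = 2.2033, df = 3, p = 0.531303, fail to reject H0.


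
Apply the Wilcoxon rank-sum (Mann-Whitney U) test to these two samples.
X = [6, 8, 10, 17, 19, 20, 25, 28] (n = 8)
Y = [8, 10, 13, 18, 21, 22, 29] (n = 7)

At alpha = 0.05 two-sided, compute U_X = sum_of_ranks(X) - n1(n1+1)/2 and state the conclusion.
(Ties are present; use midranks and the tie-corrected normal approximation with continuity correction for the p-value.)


Step 1: Combine and sort all 15 observations; assign midranks.
sorted (value, group): (6,X), (8,X), (8,Y), (10,X), (10,Y), (13,Y), (17,X), (18,Y), (19,X), (20,X), (21,Y), (22,Y), (25,X), (28,X), (29,Y)
ranks: 6->1, 8->2.5, 8->2.5, 10->4.5, 10->4.5, 13->6, 17->7, 18->8, 19->9, 20->10, 21->11, 22->12, 25->13, 28->14, 29->15
Step 2: Rank sum for X: R1 = 1 + 2.5 + 4.5 + 7 + 9 + 10 + 13 + 14 = 61.
Step 3: U_X = R1 - n1(n1+1)/2 = 61 - 8*9/2 = 61 - 36 = 25.
       U_Y = n1*n2 - U_X = 56 - 25 = 31.
Step 4: Ties are present, so use the tie-corrected normal approximation (with continuity correction) for the p-value.
Step 5: p-value = 0.771941; compare to alpha = 0.05. fail to reject H0.

U_X = 25, p = 0.771941, fail to reject H0 at alpha = 0.05.


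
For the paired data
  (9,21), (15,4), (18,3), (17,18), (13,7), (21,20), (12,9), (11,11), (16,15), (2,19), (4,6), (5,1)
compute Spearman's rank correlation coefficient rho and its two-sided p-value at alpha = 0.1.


Step 1: Rank x and y separately (midranks; no ties here).
rank(x): 9->4, 15->8, 18->11, 17->10, 13->7, 21->12, 12->6, 11->5, 16->9, 2->1, 4->2, 5->3
rank(y): 21->12, 4->3, 3->2, 18->9, 7->5, 20->11, 9->6, 11->7, 15->8, 19->10, 6->4, 1->1
Step 2: d_i = R_x(i) - R_y(i); compute d_i^2.
  (4-12)^2=64, (8-3)^2=25, (11-2)^2=81, (10-9)^2=1, (7-5)^2=4, (12-11)^2=1, (6-6)^2=0, (5-7)^2=4, (9-8)^2=1, (1-10)^2=81, (2-4)^2=4, (3-1)^2=4
sum(d^2) = 270.
Step 3: rho = 1 - 6*270 / (12*(12^2 - 1)) = 1 - 1620/1716 = 0.055944.
Step 4: Under H0, t = rho * sqrt((n-2)/(1-rho^2)) = 0.1772 ~ t(10).
Step 5: Two-sided p-value from the t-distribution with 10 df = 0.862898.
Step 6: alpha = 0.1. fail to reject H0.

rho = 0.0559, p = 0.862898, fail to reject H0 at alpha = 0.1.


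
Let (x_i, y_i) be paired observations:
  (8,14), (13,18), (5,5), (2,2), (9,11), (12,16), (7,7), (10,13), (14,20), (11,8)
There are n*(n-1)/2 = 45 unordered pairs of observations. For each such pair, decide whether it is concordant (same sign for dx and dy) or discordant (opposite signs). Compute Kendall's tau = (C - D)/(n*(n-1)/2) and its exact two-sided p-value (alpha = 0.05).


Step 1: Enumerate the 45 unordered pairs (i,j) with i<j and classify each by sign(x_j-x_i) * sign(y_j-y_i).
  (1,2):dx=+5,dy=+4->C; (1,3):dx=-3,dy=-9->C; (1,4):dx=-6,dy=-12->C; (1,5):dx=+1,dy=-3->D
  (1,6):dx=+4,dy=+2->C; (1,7):dx=-1,dy=-7->C; (1,8):dx=+2,dy=-1->D; (1,9):dx=+6,dy=+6->C
  (1,10):dx=+3,dy=-6->D; (2,3):dx=-8,dy=-13->C; (2,4):dx=-11,dy=-16->C; (2,5):dx=-4,dy=-7->C
  (2,6):dx=-1,dy=-2->C; (2,7):dx=-6,dy=-11->C; (2,8):dx=-3,dy=-5->C; (2,9):dx=+1,dy=+2->C
  (2,10):dx=-2,dy=-10->C; (3,4):dx=-3,dy=-3->C; (3,5):dx=+4,dy=+6->C; (3,6):dx=+7,dy=+11->C
  (3,7):dx=+2,dy=+2->C; (3,8):dx=+5,dy=+8->C; (3,9):dx=+9,dy=+15->C; (3,10):dx=+6,dy=+3->C
  (4,5):dx=+7,dy=+9->C; (4,6):dx=+10,dy=+14->C; (4,7):dx=+5,dy=+5->C; (4,8):dx=+8,dy=+11->C
  (4,9):dx=+12,dy=+18->C; (4,10):dx=+9,dy=+6->C; (5,6):dx=+3,dy=+5->C; (5,7):dx=-2,dy=-4->C
  (5,8):dx=+1,dy=+2->C; (5,9):dx=+5,dy=+9->C; (5,10):dx=+2,dy=-3->D; (6,7):dx=-5,dy=-9->C
  (6,8):dx=-2,dy=-3->C; (6,9):dx=+2,dy=+4->C; (6,10):dx=-1,dy=-8->C; (7,8):dx=+3,dy=+6->C
  (7,9):dx=+7,dy=+13->C; (7,10):dx=+4,dy=+1->C; (8,9):dx=+4,dy=+7->C; (8,10):dx=+1,dy=-5->D
  (9,10):dx=-3,dy=-12->C
Step 2: C = 40, D = 5, total pairs = 45.
Step 3: tau = (C - D)/(n(n-1)/2) = (40 - 5)/45 = 0.777778.
Step 4: Exact two-sided p-value (enumerate n! = 3628800 permutations of y under H0): p = 0.000946.
Step 5: alpha = 0.05. reject H0.

tau_b = 0.7778 (C=40, D=5), p = 0.000946, reject H0.


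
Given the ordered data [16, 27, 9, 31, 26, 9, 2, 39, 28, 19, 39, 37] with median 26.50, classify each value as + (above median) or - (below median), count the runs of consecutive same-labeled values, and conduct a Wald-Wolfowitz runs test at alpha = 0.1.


Step 1: Compute median = 26.50; label A = above, B = below.
Labels in order: BABABBBAABAA  (n_A = 6, n_B = 6)
Step 2: Count runs R = 8.
Step 3: Under H0 (random ordering), E[R] = 2*n_A*n_B/(n_A+n_B) + 1 = 2*6*6/12 + 1 = 7.0000.
        Var[R] = 2*n_A*n_B*(2*n_A*n_B - n_A - n_B) / ((n_A+n_B)^2 * (n_A+n_B-1)) = 4320/1584 = 2.7273.
        SD[R] = 1.6514.
Step 4: Continuity-corrected z = (R - 0.5 - E[R]) / SD[R] = (8 - 0.5 - 7.0000) / 1.6514 = 0.3028.
Step 5: Two-sided p-value via normal approximation = 2*(1 - Phi(|z|)) = 0.762069.
Step 6: alpha = 0.1. fail to reject H0.

R = 8, z = 0.3028, p = 0.762069, fail to reject H0.


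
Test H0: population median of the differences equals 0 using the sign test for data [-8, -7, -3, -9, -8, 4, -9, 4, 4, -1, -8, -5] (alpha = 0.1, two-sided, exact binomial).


Step 1: Discard zero differences. Original n = 12; n_eff = number of nonzero differences = 12.
Nonzero differences (with sign): -8, -7, -3, -9, -8, +4, -9, +4, +4, -1, -8, -5
Step 2: Count signs: positive = 3, negative = 9.
Step 3: Under H0: P(positive) = 0.5, so the number of positives S ~ Bin(12, 0.5).
Step 4: Two-sided exact p-value = sum of Bin(12,0.5) probabilities at or below the observed probability = 0.145996.
Step 5: alpha = 0.1. fail to reject H0.

n_eff = 12, pos = 3, neg = 9, p = 0.145996, fail to reject H0.


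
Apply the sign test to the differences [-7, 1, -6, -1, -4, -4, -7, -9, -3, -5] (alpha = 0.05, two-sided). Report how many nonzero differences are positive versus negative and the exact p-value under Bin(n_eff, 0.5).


Step 1: Discard zero differences. Original n = 10; n_eff = number of nonzero differences = 10.
Nonzero differences (with sign): -7, +1, -6, -1, -4, -4, -7, -9, -3, -5
Step 2: Count signs: positive = 1, negative = 9.
Step 3: Under H0: P(positive) = 0.5, so the number of positives S ~ Bin(10, 0.5).
Step 4: Two-sided exact p-value = sum of Bin(10,0.5) probabilities at or below the observed probability = 0.021484.
Step 5: alpha = 0.05. reject H0.

n_eff = 10, pos = 1, neg = 9, p = 0.021484, reject H0.


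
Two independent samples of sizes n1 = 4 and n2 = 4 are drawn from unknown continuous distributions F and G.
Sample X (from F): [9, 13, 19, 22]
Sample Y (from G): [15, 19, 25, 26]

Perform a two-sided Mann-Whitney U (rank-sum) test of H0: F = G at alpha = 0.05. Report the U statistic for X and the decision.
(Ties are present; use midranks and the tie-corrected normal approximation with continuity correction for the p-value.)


Step 1: Combine and sort all 8 observations; assign midranks.
sorted (value, group): (9,X), (13,X), (15,Y), (19,X), (19,Y), (22,X), (25,Y), (26,Y)
ranks: 9->1, 13->2, 15->3, 19->4.5, 19->4.5, 22->6, 25->7, 26->8
Step 2: Rank sum for X: R1 = 1 + 2 + 4.5 + 6 = 13.5.
Step 3: U_X = R1 - n1(n1+1)/2 = 13.5 - 4*5/2 = 13.5 - 10 = 3.5.
       U_Y = n1*n2 - U_X = 16 - 3.5 = 12.5.
Step 4: Ties are present, so use the tie-corrected normal approximation (with continuity correction) for the p-value.
Step 5: p-value = 0.245383; compare to alpha = 0.05. fail to reject H0.

U_X = 3.5, p = 0.245383, fail to reject H0 at alpha = 0.05.


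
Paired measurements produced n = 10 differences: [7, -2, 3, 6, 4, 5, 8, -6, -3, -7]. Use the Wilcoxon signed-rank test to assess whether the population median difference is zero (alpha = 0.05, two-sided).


Step 1: Drop any zero differences (none here) and take |d_i|.
|d| = [7, 2, 3, 6, 4, 5, 8, 6, 3, 7]
Step 2: Midrank |d_i| (ties get averaged ranks).
ranks: |7|->8.5, |2|->1, |3|->2.5, |6|->6.5, |4|->4, |5|->5, |8|->10, |6|->6.5, |3|->2.5, |7|->8.5
Step 3: Attach original signs; sum ranks with positive sign and with negative sign.
W+ = 8.5 + 2.5 + 6.5 + 4 + 5 + 10 = 36.5
W- = 1 + 6.5 + 2.5 + 8.5 = 18.5
(Check: W+ + W- = 55 should equal n(n+1)/2 = 55.)
Step 4: Test statistic W = min(W+, W-) = 18.5.
Step 5: Ties in |d|, so use the tie-corrected normal approximation.
        E[W] = n(n+1)/4 = 10*11/4 = 27.5.
        Tie groups: |d|=3 (t=2), |d|=6 (t=2), |d|=7 (t=2); sum(t^3 - t) = 18.
        Var[W] = n(n+1)(2n+1)/24 - sum(t^3-t)/48 = 2310/24 - 18/48 = 95.875.
        z = (W - E[W]) / sqrt(Var[W]) = (18.5 - 27.5) / 9.7916 = -0.9192.
        Two-sided p = 2*Phi(z) = 0.358013.
Step 6: alpha = 0.05. fail to reject H0.

W+ = 36.5, W- = 18.5, W = min = 18.5, p = 0.358013, fail to reject H0.


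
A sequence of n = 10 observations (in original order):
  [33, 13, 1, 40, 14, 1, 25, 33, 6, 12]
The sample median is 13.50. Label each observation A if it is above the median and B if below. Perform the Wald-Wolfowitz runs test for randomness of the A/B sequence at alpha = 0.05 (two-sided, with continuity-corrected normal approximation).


Step 1: Compute median = 13.50; label A = above, B = below.
Labels in order: ABBAABAABB  (n_A = 5, n_B = 5)
Step 2: Count runs R = 6.
Step 3: Under H0 (random ordering), E[R] = 2*n_A*n_B/(n_A+n_B) + 1 = 2*5*5/10 + 1 = 6.0000.
        Var[R] = 2*n_A*n_B*(2*n_A*n_B - n_A - n_B) / ((n_A+n_B)^2 * (n_A+n_B-1)) = 2000/900 = 2.2222.
        SD[R] = 1.4907.
Step 4: R = E[R], so z = 0 with no continuity correction.
Step 5: Two-sided p-value via normal approximation = 2*(1 - Phi(|z|)) = 1.000000.
Step 6: alpha = 0.05. fail to reject H0.

R = 6, z = 0.0000, p = 1.000000, fail to reject H0.


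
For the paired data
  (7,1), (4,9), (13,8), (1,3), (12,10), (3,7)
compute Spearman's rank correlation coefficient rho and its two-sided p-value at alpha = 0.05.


Step 1: Rank x and y separately (midranks; no ties here).
rank(x): 7->4, 4->3, 13->6, 1->1, 12->5, 3->2
rank(y): 1->1, 9->5, 8->4, 3->2, 10->6, 7->3
Step 2: d_i = R_x(i) - R_y(i); compute d_i^2.
  (4-1)^2=9, (3-5)^2=4, (6-4)^2=4, (1-2)^2=1, (5-6)^2=1, (2-3)^2=1
sum(d^2) = 20.
Step 3: rho = 1 - 6*20 / (6*(6^2 - 1)) = 1 - 120/210 = 0.428571.
Step 4: Under H0, t = rho * sqrt((n-2)/(1-rho^2)) = 0.9487 ~ t(4).
Step 5: Two-sided p-value from the t-distribution with 4 df = 0.396501.
Step 6: alpha = 0.05. fail to reject H0.

rho = 0.4286, p = 0.396501, fail to reject H0 at alpha = 0.05.


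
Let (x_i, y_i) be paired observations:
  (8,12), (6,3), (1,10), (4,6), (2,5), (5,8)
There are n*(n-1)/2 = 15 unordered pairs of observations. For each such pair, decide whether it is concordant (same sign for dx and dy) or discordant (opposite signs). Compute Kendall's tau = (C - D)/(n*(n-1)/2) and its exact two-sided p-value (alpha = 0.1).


Step 1: Enumerate the 15 unordered pairs (i,j) with i<j and classify each by sign(x_j-x_i) * sign(y_j-y_i).
  (1,2):dx=-2,dy=-9->C; (1,3):dx=-7,dy=-2->C; (1,4):dx=-4,dy=-6->C; (1,5):dx=-6,dy=-7->C
  (1,6):dx=-3,dy=-4->C; (2,3):dx=-5,dy=+7->D; (2,4):dx=-2,dy=+3->D; (2,5):dx=-4,dy=+2->D
  (2,6):dx=-1,dy=+5->D; (3,4):dx=+3,dy=-4->D; (3,5):dx=+1,dy=-5->D; (3,6):dx=+4,dy=-2->D
  (4,5):dx=-2,dy=-1->C; (4,6):dx=+1,dy=+2->C; (5,6):dx=+3,dy=+3->C
Step 2: C = 8, D = 7, total pairs = 15.
Step 3: tau = (C - D)/(n(n-1)/2) = (8 - 7)/15 = 0.066667.
Step 4: Exact two-sided p-value (enumerate n! = 720 permutations of y under H0): p = 1.000000.
Step 5: alpha = 0.1. fail to reject H0.

tau_b = 0.0667 (C=8, D=7), p = 1.000000, fail to reject H0.


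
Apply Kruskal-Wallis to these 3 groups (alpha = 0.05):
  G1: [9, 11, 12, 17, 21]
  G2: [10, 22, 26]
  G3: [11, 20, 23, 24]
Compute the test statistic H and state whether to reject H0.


Step 1: Combine all N = 12 observations and assign midranks.
sorted (value, group, rank): (9,G1,1), (10,G2,2), (11,G1,3.5), (11,G3,3.5), (12,G1,5), (17,G1,6), (20,G3,7), (21,G1,8), (22,G2,9), (23,G3,10), (24,G3,11), (26,G2,12)
Step 2: Sum ranks within each group.
R_1 = 23.5 (n_1 = 5)
R_2 = 23 (n_2 = 3)
R_3 = 31.5 (n_3 = 4)
Step 3: H = 12/(N(N+1)) * sum(R_i^2/n_i) - 3(N+1)
     = 12/(12*13) * (23.5^2/5 + 23^2/3 + 31.5^2/4) - 3*13
     = 0.076923 * 534.846 - 39
     = 2.141987.
Step 4: Ties present; correction factor C = 1 - 6/(12^3 - 12) = 0.996503. Corrected H = 2.141987 / 0.996503 = 2.149503.
Step 5: Under H0, H ~ chi^2(2); p-value = 0.341383.
Step 6: alpha = 0.05. fail to reject H0.

H = 2.1495, df = 2, p = 0.341383, fail to reject H0.


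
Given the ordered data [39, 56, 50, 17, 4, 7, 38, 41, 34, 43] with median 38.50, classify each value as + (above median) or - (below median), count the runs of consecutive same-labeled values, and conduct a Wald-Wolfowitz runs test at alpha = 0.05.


Step 1: Compute median = 38.50; label A = above, B = below.
Labels in order: AAABBBBABA  (n_A = 5, n_B = 5)
Step 2: Count runs R = 5.
Step 3: Under H0 (random ordering), E[R] = 2*n_A*n_B/(n_A+n_B) + 1 = 2*5*5/10 + 1 = 6.0000.
        Var[R] = 2*n_A*n_B*(2*n_A*n_B - n_A - n_B) / ((n_A+n_B)^2 * (n_A+n_B-1)) = 2000/900 = 2.2222.
        SD[R] = 1.4907.
Step 4: Continuity-corrected z = (R + 0.5 - E[R]) / SD[R] = (5 + 0.5 - 6.0000) / 1.4907 = -0.3354.
Step 5: Two-sided p-value via normal approximation = 2*(1 - Phi(|z|)) = 0.737316.
Step 6: alpha = 0.05. fail to reject H0.

R = 5, z = -0.3354, p = 0.737316, fail to reject H0.


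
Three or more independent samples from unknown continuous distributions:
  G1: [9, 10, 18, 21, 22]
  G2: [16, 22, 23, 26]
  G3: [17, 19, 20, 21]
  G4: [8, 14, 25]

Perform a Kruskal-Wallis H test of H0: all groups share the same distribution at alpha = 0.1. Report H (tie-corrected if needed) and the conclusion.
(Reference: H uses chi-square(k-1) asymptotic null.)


Step 1: Combine all N = 16 observations and assign midranks.
sorted (value, group, rank): (8,G4,1), (9,G1,2), (10,G1,3), (14,G4,4), (16,G2,5), (17,G3,6), (18,G1,7), (19,G3,8), (20,G3,9), (21,G1,10.5), (21,G3,10.5), (22,G1,12.5), (22,G2,12.5), (23,G2,14), (25,G4,15), (26,G2,16)
Step 2: Sum ranks within each group.
R_1 = 35 (n_1 = 5)
R_2 = 47.5 (n_2 = 4)
R_3 = 33.5 (n_3 = 4)
R_4 = 20 (n_4 = 3)
Step 3: H = 12/(N(N+1)) * sum(R_i^2/n_i) - 3(N+1)
     = 12/(16*17) * (35^2/5 + 47.5^2/4 + 33.5^2/4 + 20^2/3) - 3*17
     = 0.044118 * 1222.96 - 51
     = 2.954044.
Step 4: Ties present; correction factor C = 1 - 12/(16^3 - 16) = 0.997059. Corrected H = 2.954044 / 0.997059 = 2.962758.
Step 5: Under H0, H ~ chi^2(3); p-value = 0.397403.
Step 6: alpha = 0.1. fail to reject H0.

H = 2.9628, df = 3, p = 0.397403, fail to reject H0.
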